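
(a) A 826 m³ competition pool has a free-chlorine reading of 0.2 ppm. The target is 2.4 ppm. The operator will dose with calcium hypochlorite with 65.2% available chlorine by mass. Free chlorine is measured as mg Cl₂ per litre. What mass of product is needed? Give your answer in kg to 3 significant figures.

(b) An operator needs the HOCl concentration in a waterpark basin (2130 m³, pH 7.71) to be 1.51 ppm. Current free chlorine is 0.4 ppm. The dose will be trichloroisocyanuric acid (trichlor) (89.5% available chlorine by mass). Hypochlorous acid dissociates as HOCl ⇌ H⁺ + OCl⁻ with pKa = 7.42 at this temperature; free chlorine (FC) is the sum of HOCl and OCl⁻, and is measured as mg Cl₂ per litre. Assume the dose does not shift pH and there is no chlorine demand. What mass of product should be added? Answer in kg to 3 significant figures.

(a) 2.79 kg; (b) 9.65 kg

(a) Volume: 826 m³ = 826,000 L.
(a) Chlorine deficit: 2.4 − 0.2 = 2.2 ppm = 2.2 mg/L as Cl₂.
(a) Cl₂ equivalent needed: 2.2 mg/L × 826,000 L = 1,817,000 mg = 1817 g.
(a) Product at 65.2% available chlorine: 1817 / 0.652 = 2787 g.

(b) Volume: 2130 m³ = 2,130,000 L.
(b) [OCl⁻]/[HOCl] = 10^(pH − pKa) = 10^(7.71 − 7.42) = 1.95; fraction as HOCl = 1/(1 + 1.95) = 0.339.
(b) Free chlorine required for 1.51 ppm HOCl: 1.51 / 0.339 = 4.454 ppm.
(b) FC to add: 4.454 − 0.4 = 4.054 mg/L as Cl₂.
(b) Cl₂ equivalent: 4.054 mg/L × 2,130,000 L = 8636 g.
(b) Product at 89.5% available Cl: 8636 / 0.895 = 9649 g.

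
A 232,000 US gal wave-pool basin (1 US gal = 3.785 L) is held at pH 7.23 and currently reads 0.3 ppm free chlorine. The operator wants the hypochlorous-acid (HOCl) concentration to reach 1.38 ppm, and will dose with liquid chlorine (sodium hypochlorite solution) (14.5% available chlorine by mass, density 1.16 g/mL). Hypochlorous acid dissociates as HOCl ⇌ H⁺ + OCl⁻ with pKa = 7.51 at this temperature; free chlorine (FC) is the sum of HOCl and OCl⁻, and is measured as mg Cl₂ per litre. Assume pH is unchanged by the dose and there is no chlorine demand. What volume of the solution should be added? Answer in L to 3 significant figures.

9.42 L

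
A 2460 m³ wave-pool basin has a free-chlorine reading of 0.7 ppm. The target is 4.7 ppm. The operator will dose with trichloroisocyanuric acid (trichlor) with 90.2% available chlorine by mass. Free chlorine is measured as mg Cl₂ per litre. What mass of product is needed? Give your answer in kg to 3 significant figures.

10.9 kg

Volume: 2460 m³ = 2,460,000 L.
Chlorine deficit: 4.7 − 0.7 = 4 ppm = 4 mg/L as Cl₂.
Cl₂ equivalent needed: 4 mg/L × 2,460,000 L = 9,840,000 mg = 9840 g.
Product at 90.2% available chlorine: 9840 / 0.902 = 10,910 g.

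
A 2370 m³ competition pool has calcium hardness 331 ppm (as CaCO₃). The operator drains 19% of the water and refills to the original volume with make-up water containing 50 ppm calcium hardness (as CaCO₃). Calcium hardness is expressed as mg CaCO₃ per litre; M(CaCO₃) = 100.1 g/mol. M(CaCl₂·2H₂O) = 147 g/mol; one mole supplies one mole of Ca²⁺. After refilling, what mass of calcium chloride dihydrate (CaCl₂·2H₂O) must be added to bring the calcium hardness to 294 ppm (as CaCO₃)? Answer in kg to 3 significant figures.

57.0 kg

Volume: 2370 m³ = 2,370,000 L.
After draining 19% and refilling: 331 × 0.81 + 50 × 0.19 = 277.61 ppm.
Deficit to target: 294 − 277.61 = 16.39 mg/L.
As CaCO₃: 16.39 mg/L × 2,370,000 L = 38,840 g; ÷ 100.1 = 388.1 mol Ca²⁺.
Mass: 388.1 × 147 = 57,040 g.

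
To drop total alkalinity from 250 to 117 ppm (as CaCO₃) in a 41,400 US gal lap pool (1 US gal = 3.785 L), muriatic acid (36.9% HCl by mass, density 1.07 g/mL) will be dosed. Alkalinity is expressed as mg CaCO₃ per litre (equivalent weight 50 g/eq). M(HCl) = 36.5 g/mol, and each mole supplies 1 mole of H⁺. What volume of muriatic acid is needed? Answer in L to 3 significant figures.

38.5 L

Volume: 41,400 US gal × 3.785 L/gal = 156,699 L.
Alkalinity to neutralize: (250 − 117) = 133 mg/L as CaCO₃ × 156,699 L = 20,840 g as CaCO₃.
Equivalents of H⁺ required: 20,840 ÷ 50 g/eq = 416.8 eq = 416.8 mol HCl.
Mass of HCl: 416.8 × 36.5 = 15,210 g.
Mass of 36.9% solution: 15,210 / 0.369 = 41,230 g.
Volume: 41,230 g ÷ 1.07 g/mL = 38,530 mL.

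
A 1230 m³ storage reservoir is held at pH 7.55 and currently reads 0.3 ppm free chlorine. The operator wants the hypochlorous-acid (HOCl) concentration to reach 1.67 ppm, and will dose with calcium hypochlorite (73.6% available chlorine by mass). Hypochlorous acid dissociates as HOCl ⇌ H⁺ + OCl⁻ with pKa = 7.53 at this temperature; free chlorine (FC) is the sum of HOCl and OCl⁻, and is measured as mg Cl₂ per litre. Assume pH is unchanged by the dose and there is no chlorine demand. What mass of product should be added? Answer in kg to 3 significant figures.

Volume: 1230 m³ = 1,230,000 L.
[OCl⁻]/[HOCl] = 10^(pH − pKa) = 10^(7.55 − 7.53) = 1.047; fraction as HOCl = 1/(1 + 1.047) = 0.4885.
Free chlorine required for 1.67 ppm HOCl: 1.67 / 0.4885 = 3.419 ppm.
FC to add: 3.419 − 0.3 = 3.119 mg/L as Cl₂.
Cl₂ equivalent: 3.119 mg/L × 1,230,000 L = 3836 g.
Product at 73.6% available Cl: 3836 / 0.736 = 5212 g.

5.21 kg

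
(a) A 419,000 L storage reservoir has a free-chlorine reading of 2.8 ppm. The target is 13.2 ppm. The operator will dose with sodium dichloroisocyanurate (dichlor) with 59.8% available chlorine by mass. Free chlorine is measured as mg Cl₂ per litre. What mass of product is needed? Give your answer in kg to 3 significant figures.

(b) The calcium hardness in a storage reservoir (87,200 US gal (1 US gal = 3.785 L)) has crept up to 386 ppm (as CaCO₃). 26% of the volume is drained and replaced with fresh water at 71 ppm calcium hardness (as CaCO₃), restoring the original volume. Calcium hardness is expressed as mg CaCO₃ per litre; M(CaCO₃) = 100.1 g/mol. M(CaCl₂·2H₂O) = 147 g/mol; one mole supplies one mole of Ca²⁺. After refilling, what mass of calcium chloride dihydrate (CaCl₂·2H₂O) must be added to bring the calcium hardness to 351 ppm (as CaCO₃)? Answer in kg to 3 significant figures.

(a) Chlorine deficit: 13.2 − 2.8 = 10.4 ppm = 10.4 mg/L as Cl₂.
(a) Cl₂ equivalent needed: 10.4 mg/L × 419,000 L = 4,358,000 mg = 4358 g.
(a) Product at 59.8% available chlorine: 4358 / 0.598 = 7287 g.

(b) Volume: 87,200 US gal × 3.785 L/gal = 330,052 L.
(b) After draining 26% and refilling: 386 × 0.74 + 71 × 0.26 = 304.1 ppm.
(b) Deficit to target: 351 − 304.1 = 46.9 mg/L.
(b) As CaCO₃: 46.9 mg/L × 330,052 L = 15,480 g; ÷ 100.1 = 154.6 mol Ca²⁺.
(b) Mass: 154.6 × 147 = 22,730 g.

(a) 7.29 kg; (b) 22.7 kg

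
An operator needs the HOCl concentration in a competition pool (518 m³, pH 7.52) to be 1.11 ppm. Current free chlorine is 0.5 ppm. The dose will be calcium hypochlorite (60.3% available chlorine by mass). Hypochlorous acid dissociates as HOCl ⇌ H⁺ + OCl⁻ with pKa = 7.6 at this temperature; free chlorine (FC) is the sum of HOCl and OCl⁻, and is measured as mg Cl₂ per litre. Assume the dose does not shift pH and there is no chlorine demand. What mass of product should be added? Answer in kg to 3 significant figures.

Volume: 518 m³ = 518,000 L.
[OCl⁻]/[HOCl] = 10^(pH − pKa) = 10^(7.52 − 7.6) = 0.8318; fraction as HOCl = 1/(1 + 0.8318) = 0.5459.
Free chlorine required for 1.11 ppm HOCl: 1.11 / 0.5459 = 2.033 ppm.
FC to add: 2.033 − 0.5 = 1.533 mg/L as Cl₂.
Cl₂ equivalent: 1.533 mg/L × 518,000 L = 794.2 g.
Product at 60.3% available Cl: 794.2 / 0.603 = 1317 g.

1.32 kg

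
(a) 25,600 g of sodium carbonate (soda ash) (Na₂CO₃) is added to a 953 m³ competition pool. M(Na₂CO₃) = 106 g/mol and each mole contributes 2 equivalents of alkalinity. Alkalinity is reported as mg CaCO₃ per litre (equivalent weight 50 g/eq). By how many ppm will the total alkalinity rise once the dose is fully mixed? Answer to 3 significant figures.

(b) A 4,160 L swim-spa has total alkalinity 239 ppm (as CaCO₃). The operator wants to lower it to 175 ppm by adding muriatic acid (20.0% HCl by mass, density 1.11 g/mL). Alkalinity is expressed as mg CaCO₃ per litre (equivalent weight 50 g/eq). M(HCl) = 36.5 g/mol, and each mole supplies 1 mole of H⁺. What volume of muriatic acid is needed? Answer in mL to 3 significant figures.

(a) 25.3 ppm; (b) 875 mL

(a) Volume: 953 m³ = 953,000 L.
(a) Moles of Na₂CO₃: 25,600 g ÷ 106 g/mol = 241.5 mol → 483 eq of alkalinity.
(a) As CaCO₃: 483 eq × 50 g/eq = 24,150 g.
(a) Rise: 24,150 g / 953,000 L × 1000 = 25.34 mg/L.

(b) Alkalinity to neutralize: (239 − 175) = 64 mg/L as CaCO₃ × 4,160 L = 266.2 g as CaCO₃.
(b) Equivalents of H⁺ required: 266.2 ÷ 50 g/eq = 5.325 eq = 5.325 mol HCl.
(b) Mass of HCl: 5.325 × 36.5 = 194.4 g.
(b) Mass of 20.0% solution: 194.4 / 0.2 = 971.8 g.
(b) Volume: 971.8 g ÷ 1.11 g/mL = 875.5 mL.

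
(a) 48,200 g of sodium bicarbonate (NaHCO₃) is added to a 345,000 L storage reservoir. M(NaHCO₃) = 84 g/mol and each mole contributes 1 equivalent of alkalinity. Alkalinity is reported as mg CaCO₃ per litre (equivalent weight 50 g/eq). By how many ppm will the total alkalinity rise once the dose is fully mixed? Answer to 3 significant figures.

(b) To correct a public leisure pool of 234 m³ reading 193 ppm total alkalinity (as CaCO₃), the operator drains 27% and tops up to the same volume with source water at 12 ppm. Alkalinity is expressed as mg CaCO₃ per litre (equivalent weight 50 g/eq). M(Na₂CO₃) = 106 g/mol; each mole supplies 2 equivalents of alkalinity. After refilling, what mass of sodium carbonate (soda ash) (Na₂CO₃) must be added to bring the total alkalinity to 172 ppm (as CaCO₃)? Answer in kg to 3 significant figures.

(a) 83.2 ppm; (b) 6.91 kg

(a) Moles of NaHCO₃: 48,200 g ÷ 84 g/mol = 573.8 mol → 573.8 eq of alkalinity.
(a) As CaCO₃: 573.8 eq × 50 g/eq = 28,690 g.
(a) Rise: 28,690 g / 345,000 L × 1000 = 83.16 mg/L.

(b) Volume: 234 m³ = 234,000 L.
(b) After draining 27% and refilling: 193 × 0.73 + 12 × 0.27 = 144.13 ppm.
(b) Deficit to target: 172 − 144.13 = 27.87 mg/L.
(b) As CaCO₃: 27.87 mg/L × 234,000 L = 6522 g; ÷ 50 g/eq ÷ 2 = 65.22 mol Na₂CO₃.
(b) Mass: 65.22 × 106 = 6913 g.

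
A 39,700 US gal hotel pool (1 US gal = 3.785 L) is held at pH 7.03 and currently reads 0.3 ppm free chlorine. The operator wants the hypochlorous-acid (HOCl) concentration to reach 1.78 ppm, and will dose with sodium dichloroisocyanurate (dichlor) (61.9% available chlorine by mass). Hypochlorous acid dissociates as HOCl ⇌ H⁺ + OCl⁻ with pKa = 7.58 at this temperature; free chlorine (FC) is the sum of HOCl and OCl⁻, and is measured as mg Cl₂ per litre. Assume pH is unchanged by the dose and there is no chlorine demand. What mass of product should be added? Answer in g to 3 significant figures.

481 g

Volume: 39,700 US gal × 3.785 L/gal = 150,264 L.
[OCl⁻]/[HOCl] = 10^(pH − pKa) = 10^(7.03 − 7.58) = 0.2818; fraction as HOCl = 1/(1 + 0.2818) = 0.7801.
Free chlorine required for 1.78 ppm HOCl: 1.78 / 0.7801 = 2.282 ppm.
FC to add: 2.282 − 0.3 = 1.982 mg/L as Cl₂.
Cl₂ equivalent: 1.982 mg/L × 150,264 L = 297.8 g.
Product at 61.9% available Cl: 297.8 / 0.619 = 481.1 g.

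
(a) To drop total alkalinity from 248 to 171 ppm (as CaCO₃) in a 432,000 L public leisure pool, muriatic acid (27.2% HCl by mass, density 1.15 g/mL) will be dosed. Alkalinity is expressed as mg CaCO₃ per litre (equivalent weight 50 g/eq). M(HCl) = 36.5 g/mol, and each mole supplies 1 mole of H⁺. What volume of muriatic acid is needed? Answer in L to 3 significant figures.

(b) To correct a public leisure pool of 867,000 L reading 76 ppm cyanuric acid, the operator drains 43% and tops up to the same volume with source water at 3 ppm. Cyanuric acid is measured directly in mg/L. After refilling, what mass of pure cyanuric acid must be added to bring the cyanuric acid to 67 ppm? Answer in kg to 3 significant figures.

(a) 77.6 L; (b) 19.4 kg

(a) Alkalinity to neutralize: (248 − 171) = 77 mg/L as CaCO₃ × 432,000 L = 33,260 g as CaCO₃.
(a) Equivalents of H⁺ required: 33,260 ÷ 50 g/eq = 665.3 eq = 665.3 mol HCl.
(a) Mass of HCl: 665.3 × 36.5 = 24,280 g.
(a) Mass of 27.2% solution: 24,280 / 0.272 = 89,270 g.
(a) Volume: 89,270 g ÷ 1.15 g/mL = 77,630 mL.

(b) After draining 43% and refilling: 76 × 0.57 + 3 × 0.43 = 44.61 ppm.
(b) Deficit to target: 67 − 44.61 = 22.39 mg/L.
(b) Mass: 22.39 mg/L × 867,000 L = 19,410 g cyanuric acid.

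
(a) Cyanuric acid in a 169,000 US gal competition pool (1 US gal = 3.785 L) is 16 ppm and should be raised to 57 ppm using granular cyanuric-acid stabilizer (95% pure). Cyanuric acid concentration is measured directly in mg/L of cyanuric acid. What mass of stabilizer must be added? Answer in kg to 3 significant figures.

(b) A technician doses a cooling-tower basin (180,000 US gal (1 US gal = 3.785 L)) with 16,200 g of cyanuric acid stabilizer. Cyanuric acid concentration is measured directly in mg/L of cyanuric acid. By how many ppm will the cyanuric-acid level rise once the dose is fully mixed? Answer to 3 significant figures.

(a) Volume: 169,000 US gal × 3.785 L/gal = 639,665 L.
(a) CYA to add: (57 − 16) = 41 mg/L × 639,665 L = 26,230 g cyanuric acid.
(a) At 95% purity: 26,230 / 0.95 = 27,610 g product.

(b) Volume: 180,000 US gal × 3.785 L/gal = 681,300 L.
(b) Rise: 16,200 g / 681,300 L × 1000 = 23.78 mg/L.

(a) 27.6 kg; (b) 23.8 ppm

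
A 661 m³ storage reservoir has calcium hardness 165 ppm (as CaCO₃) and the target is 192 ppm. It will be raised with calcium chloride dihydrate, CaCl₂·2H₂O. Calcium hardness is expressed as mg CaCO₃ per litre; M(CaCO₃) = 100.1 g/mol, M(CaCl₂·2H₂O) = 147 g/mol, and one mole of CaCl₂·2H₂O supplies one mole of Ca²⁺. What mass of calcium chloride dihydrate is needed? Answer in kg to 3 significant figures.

Volume: 661 m³ = 661,000 L.
Hardness to add: (192 − 165) = 27 mg/L as CaCO₃ × 661,000 L = 17,850 g as CaCO₃.
Moles of Ca²⁺ (1 mol Ca²⁺ ≡ 1 mol CaCO₃): 17,850 / 100.1 g/mol = 178.3 mol.
Mass of CaCl₂·2H₂O: 178.3 × 147 = 26,210 g.

26.2 kg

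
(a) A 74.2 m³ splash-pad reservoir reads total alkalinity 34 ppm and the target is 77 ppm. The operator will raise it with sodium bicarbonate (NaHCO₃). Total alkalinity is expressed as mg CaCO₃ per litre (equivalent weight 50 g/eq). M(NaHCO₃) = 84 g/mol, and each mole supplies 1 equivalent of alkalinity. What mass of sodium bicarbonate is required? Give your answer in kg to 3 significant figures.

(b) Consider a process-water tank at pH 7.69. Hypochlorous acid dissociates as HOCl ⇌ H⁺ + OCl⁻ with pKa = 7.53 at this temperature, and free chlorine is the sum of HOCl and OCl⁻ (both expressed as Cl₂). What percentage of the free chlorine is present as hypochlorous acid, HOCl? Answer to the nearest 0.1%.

(a) Volume: 74.2 m³ = 74,200 L.
(a) Alkalinity to add: (77 − 34) = 43 mg/L as CaCO₃ × 74,200 L = 3191 g as CaCO₃.
(a) Equivalents: 3191 g ÷ 50 g/eq = 63.81 eq.
(a) NaHCO₃ supplies 1 eq per mole → 63.81 mol.
(a) Mass: 63.81 mol × 84 g/mol = 5360 g.

(b) [OCl⁻]/[HOCl] = 10^(pH − pKa) = 10^(7.69 − 7.53) = 10^0.16 = 1.445.
(b) Fraction as HOCl = 1 / (1 + 1.445) = 0.4089.

(a) 5.36 kg; (b) 40.9%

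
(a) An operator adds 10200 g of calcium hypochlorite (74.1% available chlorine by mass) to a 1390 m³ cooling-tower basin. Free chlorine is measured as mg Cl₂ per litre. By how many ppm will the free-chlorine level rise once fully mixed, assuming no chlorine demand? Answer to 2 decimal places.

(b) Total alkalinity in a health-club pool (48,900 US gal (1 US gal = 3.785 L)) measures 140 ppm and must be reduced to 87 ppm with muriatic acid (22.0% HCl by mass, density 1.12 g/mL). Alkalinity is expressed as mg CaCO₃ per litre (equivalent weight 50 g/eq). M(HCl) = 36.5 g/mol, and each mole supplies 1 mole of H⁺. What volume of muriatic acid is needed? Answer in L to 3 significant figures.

(a) 5.44 ppm; (b) 29.1 L

(a) Volume: 1390 m³ = 1,390,000 L.
(a) Available chlorine delivered: 10,200 g × 0.741 = 7558 g as Cl₂.
(a) Concentration rise: 7558 g / 1,390,000 L = 5.438 mg/L = 5.44 ppm.

(b) Volume: 48,900 US gal × 3.785 L/gal = 185,086 L.
(b) Alkalinity to neutralize: (140 − 87) = 53 mg/L as CaCO₃ × 185,086 L = 9810 g as CaCO₃.
(b) Equivalents of H⁺ required: 9810 ÷ 50 g/eq = 196.2 eq = 196.2 mol HCl.
(b) Mass of HCl: 196.2 × 36.5 = 7161 g.
(b) Mass of 22.0% solution: 7161 / 0.22 = 32,550 g.
(b) Volume: 32,550 g ÷ 1.12 g/mL = 29,060 mL.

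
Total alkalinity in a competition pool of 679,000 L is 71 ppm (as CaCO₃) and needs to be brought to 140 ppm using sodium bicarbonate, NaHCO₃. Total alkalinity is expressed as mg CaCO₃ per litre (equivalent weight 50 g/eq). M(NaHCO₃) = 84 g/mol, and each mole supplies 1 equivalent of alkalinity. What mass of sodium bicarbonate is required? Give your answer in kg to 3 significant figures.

78.7 kg

Alkalinity to add: (140 − 71) = 69 mg/L as CaCO₃ × 679,000 L = 46,850 g as CaCO₃.
Equivalents: 46,850 g ÷ 50 g/eq = 937 eq.
NaHCO₃ supplies 1 eq per mole → 937 mol.
Mass: 937 mol × 84 g/mol = 78,710 g.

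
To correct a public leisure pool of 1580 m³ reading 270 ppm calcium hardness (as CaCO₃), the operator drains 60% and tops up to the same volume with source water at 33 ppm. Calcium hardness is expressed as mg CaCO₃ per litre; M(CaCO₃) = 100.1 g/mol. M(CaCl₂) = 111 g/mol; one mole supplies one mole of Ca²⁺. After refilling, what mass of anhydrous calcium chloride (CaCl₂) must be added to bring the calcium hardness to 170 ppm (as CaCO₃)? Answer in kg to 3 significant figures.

73.9 kg

Volume: 1580 m³ = 1,580,000 L.
After draining 60% and refilling: 270 × 0.40 + 33 × 0.60 = 127.8 ppm.
Deficit to target: 170 − 127.8 = 42.2 mg/L.
As CaCO₃: 42.2 mg/L × 1,580,000 L = 66,680 g; ÷ 100.1 = 666.1 mol Ca²⁺.
Mass: 666.1 × 111 = 73,940 g.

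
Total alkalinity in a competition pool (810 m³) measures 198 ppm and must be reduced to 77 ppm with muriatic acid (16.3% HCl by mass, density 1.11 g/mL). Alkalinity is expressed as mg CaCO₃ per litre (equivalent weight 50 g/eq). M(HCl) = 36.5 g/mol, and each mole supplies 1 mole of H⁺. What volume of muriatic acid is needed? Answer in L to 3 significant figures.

Volume: 810 m³ = 810,000 L.
Alkalinity to neutralize: (198 − 77) = 121 mg/L as CaCO₃ × 810,000 L = 98,010 g as CaCO₃.
Equivalents of H⁺ required: 98,010 ÷ 50 g/eq = 1960 eq = 1960 mol HCl.
Mass of HCl: 1960 × 36.5 = 71,550 g.
Mass of 16.3% solution: 71,550 / 0.163 = 438,900 g.
Volume: 438,900 g ÷ 1.11 g/mL = 395,400 mL.

395 L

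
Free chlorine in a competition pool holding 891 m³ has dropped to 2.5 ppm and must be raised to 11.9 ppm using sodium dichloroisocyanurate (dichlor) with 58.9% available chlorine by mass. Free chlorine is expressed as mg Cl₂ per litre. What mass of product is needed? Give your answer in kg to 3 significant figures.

Volume: 891 m³ = 891,000 L.
Chlorine deficit: 11.9 − 2.5 = 9.4 ppm = 9.4 mg/L as Cl₂.
Cl₂ equivalent needed: 9.4 mg/L × 891,000 L = 8,375,000 mg = 8375 g.
Product at 58.9% available chlorine: 8375 / 0.589 = 14,220 g.

14.2 kg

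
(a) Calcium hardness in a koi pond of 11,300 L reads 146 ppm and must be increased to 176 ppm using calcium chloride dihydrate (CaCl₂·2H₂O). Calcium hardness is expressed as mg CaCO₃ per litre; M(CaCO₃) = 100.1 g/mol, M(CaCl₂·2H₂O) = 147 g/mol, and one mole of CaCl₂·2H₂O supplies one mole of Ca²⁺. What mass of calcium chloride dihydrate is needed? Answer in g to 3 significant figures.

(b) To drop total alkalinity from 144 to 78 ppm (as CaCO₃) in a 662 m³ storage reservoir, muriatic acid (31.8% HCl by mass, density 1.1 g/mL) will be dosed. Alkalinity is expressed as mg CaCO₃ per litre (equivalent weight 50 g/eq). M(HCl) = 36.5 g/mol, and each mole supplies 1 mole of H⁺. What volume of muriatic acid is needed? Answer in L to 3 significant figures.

(a) 498 g; (b) 91.2 L

(a) Hardness to add: (176 − 146) = 30 mg/L as CaCO₃ × 11,300 L = 339 g as CaCO₃.
(a) Moles of Ca²⁺ (1 mol Ca²⁺ ≡ 1 mol CaCO₃): 339 / 100.1 g/mol = 3.387 mol.
(a) Mass of CaCl₂·2H₂O: 3.387 × 147 = 497.8 g.

(b) Volume: 662 m³ = 662,000 L.
(b) Alkalinity to neutralize: (144 − 78) = 66 mg/L as CaCO₃ × 662,000 L = 43,690 g as CaCO₃.
(b) Equivalents of H⁺ required: 43,690 ÷ 50 g/eq = 873.8 eq = 873.8 mol HCl.
(b) Mass of HCl: 873.8 × 36.5 = 31,900 g.
(b) Mass of 31.8% solution: 31,900 / 0.318 = 100,300 g.
(b) Volume: 100,300 g ÷ 1.1 g/mL = 91,180 mL.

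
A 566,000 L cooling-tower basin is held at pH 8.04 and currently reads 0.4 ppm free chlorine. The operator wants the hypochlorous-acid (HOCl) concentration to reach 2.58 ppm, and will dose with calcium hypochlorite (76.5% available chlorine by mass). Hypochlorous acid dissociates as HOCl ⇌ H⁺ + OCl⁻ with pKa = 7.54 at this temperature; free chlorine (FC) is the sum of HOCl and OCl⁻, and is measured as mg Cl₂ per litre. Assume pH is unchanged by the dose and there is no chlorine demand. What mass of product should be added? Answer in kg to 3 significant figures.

[OCl⁻]/[HOCl] = 10^(pH − pKa) = 10^(8.04 − 7.54) = 3.162; fraction as HOCl = 1/(1 + 3.162) = 0.2403.
Free chlorine required for 2.58 ppm HOCl: 2.58 / 0.2403 = 10.74 ppm.
FC to add: 10.74 − 0.4 = 10.34 mg/L as Cl₂.
Cl₂ equivalent: 10.34 mg/L × 566,000 L = 5852 g.
Product at 76.5% available Cl: 5852 / 0.765 = 7649 g.

7.65 kg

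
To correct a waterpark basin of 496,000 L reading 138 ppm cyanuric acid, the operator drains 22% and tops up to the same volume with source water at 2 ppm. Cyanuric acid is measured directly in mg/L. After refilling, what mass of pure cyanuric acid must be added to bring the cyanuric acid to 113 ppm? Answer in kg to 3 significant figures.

After draining 22% and refilling: 138 × 0.78 + 2 × 0.22 = 108.08 ppm.
Deficit to target: 113 − 108.08 = 4.92 mg/L.
Mass: 4.92 mg/L × 496,000 L = 2440 g cyanuric acid.

2.44 kg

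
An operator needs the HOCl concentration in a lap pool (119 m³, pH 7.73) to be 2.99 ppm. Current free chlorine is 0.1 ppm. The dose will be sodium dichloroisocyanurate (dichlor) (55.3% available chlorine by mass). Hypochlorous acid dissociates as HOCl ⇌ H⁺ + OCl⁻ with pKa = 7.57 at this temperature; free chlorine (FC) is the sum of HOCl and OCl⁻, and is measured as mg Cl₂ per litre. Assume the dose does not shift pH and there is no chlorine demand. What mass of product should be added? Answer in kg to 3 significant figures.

1.55 kg

Volume: 119 m³ = 119,000 L.
[OCl⁻]/[HOCl] = 10^(pH − pKa) = 10^(7.73 − 7.57) = 1.445; fraction as HOCl = 1/(1 + 1.445) = 0.4089.
Free chlorine required for 2.99 ppm HOCl: 2.99 / 0.4089 = 7.312 ppm.
FC to add: 7.312 − 0.1 = 7.212 mg/L as Cl₂.
Cl₂ equivalent: 7.212 mg/L × 119,000 L = 858.2 g.
Product at 55.3% available Cl: 858.2 / 0.553 = 1552 g.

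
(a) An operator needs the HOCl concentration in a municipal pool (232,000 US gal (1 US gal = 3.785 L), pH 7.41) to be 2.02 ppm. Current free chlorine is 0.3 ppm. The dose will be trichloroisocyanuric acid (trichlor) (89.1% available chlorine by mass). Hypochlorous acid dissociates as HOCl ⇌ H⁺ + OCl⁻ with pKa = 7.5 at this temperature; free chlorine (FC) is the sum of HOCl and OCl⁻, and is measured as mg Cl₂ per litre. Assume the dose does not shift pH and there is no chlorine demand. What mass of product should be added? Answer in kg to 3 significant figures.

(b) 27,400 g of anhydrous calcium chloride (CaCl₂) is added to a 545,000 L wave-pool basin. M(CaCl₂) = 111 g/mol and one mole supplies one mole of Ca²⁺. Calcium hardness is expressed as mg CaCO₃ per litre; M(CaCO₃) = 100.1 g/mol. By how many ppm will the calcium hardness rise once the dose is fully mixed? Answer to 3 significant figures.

(a) 3.31 kg; (b) 45.3 ppm

(a) Volume: 232,000 US gal × 3.785 L/gal = 878,120 L.
(a) [OCl⁻]/[HOCl] = 10^(pH − pKa) = 10^(7.41 − 7.5) = 0.8128; fraction as HOCl = 1/(1 + 0.8128) = 0.5516.
(a) Free chlorine required for 2.02 ppm HOCl: 2.02 / 0.5516 = 3.662 ppm.
(a) FC to add: 3.662 − 0.3 = 3.362 mg/L as Cl₂.
(a) Cl₂ equivalent: 3.362 mg/L × 878,120 L = 2952 g.
(a) Product at 89.1% available Cl: 2952 / 0.891 = 3313 g.

(b) Moles of Ca²⁺: 27,400 g ÷ 111 g/mol = 246.8 mol.
(b) As CaCO₃: 246.8 mol × 100.1 g/mol = 24,710 g.
(b) Rise: 24,710 g / 545,000 L × 1000 = 45.34 mg/L.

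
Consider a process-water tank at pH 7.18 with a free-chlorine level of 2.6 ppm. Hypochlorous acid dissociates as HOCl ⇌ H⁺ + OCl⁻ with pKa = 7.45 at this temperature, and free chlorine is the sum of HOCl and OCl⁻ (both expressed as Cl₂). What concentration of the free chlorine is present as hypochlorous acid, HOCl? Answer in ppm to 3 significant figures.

1.69 ppm

[OCl⁻]/[HOCl] = 10^(pH − pKa) = 10^(7.18 − 7.45) = 10^-0.27 = 0.537.
Fraction as HOCl = 1 / (1 + 0.537) = 0.6506.
HOCl = 0.6506 × 2.6 ppm = 1.692 ppm.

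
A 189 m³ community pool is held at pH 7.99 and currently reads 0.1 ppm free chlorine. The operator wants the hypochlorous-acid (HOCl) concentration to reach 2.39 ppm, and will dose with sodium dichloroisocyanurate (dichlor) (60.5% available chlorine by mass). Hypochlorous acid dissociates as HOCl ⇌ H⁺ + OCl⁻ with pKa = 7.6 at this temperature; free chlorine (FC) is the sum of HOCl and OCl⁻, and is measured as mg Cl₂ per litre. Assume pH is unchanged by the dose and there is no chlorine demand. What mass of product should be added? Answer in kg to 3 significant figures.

2.55 kg

Volume: 189 m³ = 189,000 L.
[OCl⁻]/[HOCl] = 10^(pH − pKa) = 10^(7.99 − 7.6) = 2.455; fraction as HOCl = 1/(1 + 2.455) = 0.2895.
Free chlorine required for 2.39 ppm HOCl: 2.39 / 0.2895 = 8.257 ppm.
FC to add: 8.257 − 0.1 = 8.157 mg/L as Cl₂.
Cl₂ equivalent: 8.157 mg/L × 189,000 L = 1542 g.
Product at 60.5% available Cl: 1542 / 0.605 = 2548 g.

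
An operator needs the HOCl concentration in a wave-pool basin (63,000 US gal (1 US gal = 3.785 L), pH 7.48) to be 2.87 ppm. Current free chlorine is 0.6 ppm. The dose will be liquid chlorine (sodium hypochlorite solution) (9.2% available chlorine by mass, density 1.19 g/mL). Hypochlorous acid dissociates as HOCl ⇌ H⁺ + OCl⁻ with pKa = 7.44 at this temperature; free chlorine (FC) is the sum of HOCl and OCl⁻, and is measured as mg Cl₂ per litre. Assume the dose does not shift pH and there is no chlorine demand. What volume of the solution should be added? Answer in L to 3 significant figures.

Volume: 63,000 US gal × 3.785 L/gal = 238,455 L.
[OCl⁻]/[HOCl] = 10^(pH − pKa) = 10^(7.48 − 7.44) = 1.096; fraction as HOCl = 1/(1 + 1.096) = 0.477.
Free chlorine required for 2.87 ppm HOCl: 2.87 / 0.477 = 6.017 ppm.
FC to add: 6.017 − 0.6 = 5.417 mg/L as Cl₂.
Cl₂ equivalent: 5.417 mg/L × 238,455 L = 1292 g.
Product at 9.2% available Cl: 1292 / 0.092 = 14,040 g.
Volume: 14,040 g ÷ 1.19 g/mL = 11,800 mL.

11.8 L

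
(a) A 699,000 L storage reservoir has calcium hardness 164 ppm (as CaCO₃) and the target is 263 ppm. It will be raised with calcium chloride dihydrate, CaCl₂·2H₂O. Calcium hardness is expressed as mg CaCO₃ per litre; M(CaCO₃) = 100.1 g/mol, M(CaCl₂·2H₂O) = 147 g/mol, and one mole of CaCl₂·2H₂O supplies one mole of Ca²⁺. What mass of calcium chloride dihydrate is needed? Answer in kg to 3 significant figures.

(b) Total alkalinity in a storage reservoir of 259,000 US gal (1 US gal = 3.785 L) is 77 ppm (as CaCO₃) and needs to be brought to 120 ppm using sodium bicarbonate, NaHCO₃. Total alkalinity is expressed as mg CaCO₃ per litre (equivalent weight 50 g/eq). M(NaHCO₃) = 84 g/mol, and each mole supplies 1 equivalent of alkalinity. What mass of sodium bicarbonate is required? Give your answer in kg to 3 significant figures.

(a) Hardness to add: (263 − 164) = 99 mg/L as CaCO₃ × 699,000 L = 69,200 g as CaCO₃.
(a) Moles of Ca²⁺ (1 mol Ca²⁺ ≡ 1 mol CaCO₃): 69,200 / 100.1 g/mol = 691.3 mol.
(a) Mass of CaCl₂·2H₂O: 691.3 × 147 = 101,600 g.

(b) Volume: 259,000 US gal × 3.785 L/gal = 980,315 L.
(b) Alkalinity to add: (120 − 77) = 43 mg/L as CaCO₃ × 980,315 L = 42,150 g as CaCO₃.
(b) Equivalents: 42,150 g ÷ 50 g/eq = 843.1 eq.
(b) NaHCO₃ supplies 1 eq per mole → 843.1 mol.
(b) Mass: 843.1 mol × 84 g/mol = 70,820 g.

(a) 102 kg; (b) 70.8 kg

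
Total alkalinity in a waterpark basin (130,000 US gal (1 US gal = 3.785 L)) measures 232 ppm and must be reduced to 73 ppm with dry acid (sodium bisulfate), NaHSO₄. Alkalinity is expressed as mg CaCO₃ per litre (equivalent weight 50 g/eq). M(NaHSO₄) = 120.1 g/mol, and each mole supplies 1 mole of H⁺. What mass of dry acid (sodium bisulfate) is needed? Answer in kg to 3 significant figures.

Volume: 130,000 US gal × 3.785 L/gal = 492,050 L.
Alkalinity to neutralize: (232 − 73) = 159 mg/L as CaCO₃ × 492,050 L = 78,240 g as CaCO₃.
Equivalents of H⁺ required: 78,240 ÷ 50 g/eq = 1565 eq = 1565 mol NaHSO₄.
Mass of NaHSO₄: 1565 × 120.1 = 187,900 g.

188 kg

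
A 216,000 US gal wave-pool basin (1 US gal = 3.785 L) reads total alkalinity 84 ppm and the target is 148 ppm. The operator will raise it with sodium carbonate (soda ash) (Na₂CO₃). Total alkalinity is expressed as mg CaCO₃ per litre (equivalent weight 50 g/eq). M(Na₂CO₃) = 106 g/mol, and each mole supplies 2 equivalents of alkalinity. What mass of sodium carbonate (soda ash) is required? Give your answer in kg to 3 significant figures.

Volume: 216,000 US gal × 3.785 L/gal = 817,560 L.
Alkalinity to add: (148 − 84) = 64 mg/L as CaCO₃ × 817,560 L = 52,320 g as CaCO₃.
Equivalents: 52,320 g ÷ 50 g/eq = 1046 eq.
Each mole of Na₂CO₃ supplies 2 eq, so 1046 / 2 = 523.2 mol.
Mass: 523.2 mol × 106 g/mol = 55,460 g.

55.5 kg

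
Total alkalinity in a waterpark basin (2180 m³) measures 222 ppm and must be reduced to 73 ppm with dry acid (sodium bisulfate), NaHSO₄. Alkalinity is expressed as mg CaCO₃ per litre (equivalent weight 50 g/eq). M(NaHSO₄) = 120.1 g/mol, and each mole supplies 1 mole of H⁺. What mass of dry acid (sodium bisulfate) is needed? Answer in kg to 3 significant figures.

780 kg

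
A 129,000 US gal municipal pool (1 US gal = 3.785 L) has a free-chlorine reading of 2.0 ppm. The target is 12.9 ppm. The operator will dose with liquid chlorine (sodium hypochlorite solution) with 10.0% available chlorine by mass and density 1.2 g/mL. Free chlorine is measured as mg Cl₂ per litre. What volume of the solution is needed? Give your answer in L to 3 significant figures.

44.4 L

Volume: 129,000 US gal × 3.785 L/gal = 488,265 L.
Chlorine deficit: 12.9 − 2.0 = 10.9 ppm = 10.9 mg/L as Cl₂.
Cl₂ equivalent needed: 10.9 mg/L × 488,265 L = 5,322,000 mg = 5322 g.
Product at 10.0% available chlorine: 5322 / 0.1 = 53,220 g.
Volume at density 1.2 g/mL: 53,220 g ÷ 1.2 g/mL = 44,350 mL.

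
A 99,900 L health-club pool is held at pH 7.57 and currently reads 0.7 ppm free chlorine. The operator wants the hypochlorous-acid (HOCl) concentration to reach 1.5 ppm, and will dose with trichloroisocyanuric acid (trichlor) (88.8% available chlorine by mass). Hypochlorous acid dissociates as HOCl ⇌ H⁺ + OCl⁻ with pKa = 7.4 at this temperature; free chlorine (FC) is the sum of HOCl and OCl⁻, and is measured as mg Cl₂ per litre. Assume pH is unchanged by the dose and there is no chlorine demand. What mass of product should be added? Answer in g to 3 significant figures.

340 g

[OCl⁻]/[HOCl] = 10^(pH − pKa) = 10^(7.57 − 7.4) = 1.479; fraction as HOCl = 1/(1 + 1.479) = 0.4034.
Free chlorine required for 1.5 ppm HOCl: 1.5 / 0.4034 = 3.719 ppm.
FC to add: 3.719 − 0.7 = 3.019 mg/L as Cl₂.
Cl₂ equivalent: 3.019 mg/L × 99,900 L = 301.6 g.
Product at 88.8% available Cl: 301.6 / 0.888 = 339.6 g.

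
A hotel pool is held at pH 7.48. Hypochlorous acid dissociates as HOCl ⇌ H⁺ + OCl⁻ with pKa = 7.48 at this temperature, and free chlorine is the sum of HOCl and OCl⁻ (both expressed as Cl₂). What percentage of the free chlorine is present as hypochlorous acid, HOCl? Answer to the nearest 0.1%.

50.0%

[OCl⁻]/[HOCl] = 10^(pH − pKa) = 10^(7.48 − 7.48) = 10^0.00 = 1.
Fraction as HOCl = 1 / (1 + 1) = 0.5.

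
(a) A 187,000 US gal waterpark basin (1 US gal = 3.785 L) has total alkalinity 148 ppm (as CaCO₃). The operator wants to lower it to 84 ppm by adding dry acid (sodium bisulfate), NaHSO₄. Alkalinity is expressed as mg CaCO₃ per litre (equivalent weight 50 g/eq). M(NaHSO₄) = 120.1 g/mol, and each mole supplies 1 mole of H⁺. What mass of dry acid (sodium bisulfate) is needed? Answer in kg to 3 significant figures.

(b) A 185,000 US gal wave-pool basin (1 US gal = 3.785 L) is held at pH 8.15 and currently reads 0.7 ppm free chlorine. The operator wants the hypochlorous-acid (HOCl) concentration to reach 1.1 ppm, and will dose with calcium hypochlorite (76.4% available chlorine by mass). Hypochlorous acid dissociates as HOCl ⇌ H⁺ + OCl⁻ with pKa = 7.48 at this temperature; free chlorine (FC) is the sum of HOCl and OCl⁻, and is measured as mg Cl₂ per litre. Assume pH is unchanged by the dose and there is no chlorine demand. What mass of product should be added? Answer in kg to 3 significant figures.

(a) Volume: 187,000 US gal × 3.785 L/gal = 707,795 L.
(a) Alkalinity to neutralize: (148 − 84) = 64 mg/L as CaCO₃ × 707,795 L = 45,300 g as CaCO₃.
(a) Equivalents of H⁺ required: 45,300 ÷ 50 g/eq = 906 eq = 906 mol NaHSO₄.
(a) Mass of NaHSO₄: 906 × 120.1 = 108,800 g.

(b) Volume: 185,000 US gal × 3.785 L/gal = 700,225 L.
(b) [OCl⁻]/[HOCl] = 10^(pH − pKa) = 10^(8.15 − 7.48) = 4.677; fraction as HOCl = 1/(1 + 4.677) = 0.1761.
(b) Free chlorine required for 1.1 ppm HOCl: 1.1 / 0.1761 = 6.245 ppm.
(b) FC to add: 6.245 − 0.7 = 5.545 mg/L as Cl₂.
(b) Cl₂ equivalent: 5.545 mg/L × 700,225 L = 3883 g.
(b) Product at 76.4% available Cl: 3883 / 0.764 = 5082 g.

(a) 109 kg; (b) 5.08 kg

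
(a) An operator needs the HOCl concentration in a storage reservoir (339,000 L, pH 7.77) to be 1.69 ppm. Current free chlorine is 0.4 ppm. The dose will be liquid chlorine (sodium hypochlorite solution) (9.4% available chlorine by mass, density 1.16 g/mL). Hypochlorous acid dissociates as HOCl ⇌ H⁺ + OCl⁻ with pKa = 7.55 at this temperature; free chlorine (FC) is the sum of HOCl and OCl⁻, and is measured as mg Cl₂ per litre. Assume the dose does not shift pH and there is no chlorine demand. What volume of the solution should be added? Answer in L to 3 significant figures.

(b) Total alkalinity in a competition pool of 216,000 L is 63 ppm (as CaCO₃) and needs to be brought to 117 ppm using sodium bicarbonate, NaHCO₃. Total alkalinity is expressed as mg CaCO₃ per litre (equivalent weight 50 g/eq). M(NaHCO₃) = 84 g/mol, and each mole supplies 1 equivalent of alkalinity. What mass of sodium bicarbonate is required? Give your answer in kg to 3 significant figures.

(a) 12.7 L; (b) 19.6 kg

(a) [OCl⁻]/[HOCl] = 10^(pH − pKa) = 10^(7.77 − 7.55) = 1.66; fraction as HOCl = 1/(1 + 1.66) = 0.376.
(a) Free chlorine required for 1.69 ppm HOCl: 1.69 / 0.376 = 4.495 ppm.
(a) FC to add: 4.495 − 0.4 = 4.095 mg/L as Cl₂.
(a) Cl₂ equivalent: 4.095 mg/L × 339,000 L = 1388 g.
(a) Product at 9.4% available Cl: 1388 / 0.094 = 14,770 g.
(a) Volume: 14,770 g ÷ 1.16 g/mL = 12,730 mL.

(b) Alkalinity to add: (117 − 63) = 54 mg/L as CaCO₃ × 216,000 L = 11,660 g as CaCO₃.
(b) Equivalents: 11,660 g ÷ 50 g/eq = 233.3 eq.
(b) NaHCO₃ supplies 1 eq per mole → 233.3 mol.
(b) Mass: 233.3 mol × 84 g/mol = 19,600 g.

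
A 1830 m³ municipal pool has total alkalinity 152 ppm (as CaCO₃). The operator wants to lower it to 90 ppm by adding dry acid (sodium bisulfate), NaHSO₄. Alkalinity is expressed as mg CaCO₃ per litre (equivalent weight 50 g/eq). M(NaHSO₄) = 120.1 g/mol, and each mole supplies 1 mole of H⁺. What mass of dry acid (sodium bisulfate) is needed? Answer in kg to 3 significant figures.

Volume: 1830 m³ = 1,830,000 L.
Alkalinity to neutralize: (152 − 90) = 62 mg/L as CaCO₃ × 1,830,000 L = 113,500 g as CaCO₃.
Equivalents of H⁺ required: 113,500 ÷ 50 g/eq = 2269 eq = 2269 mol NaHSO₄.
Mass of NaHSO₄: 2269 × 120.1 = 272,500 g.

273 kg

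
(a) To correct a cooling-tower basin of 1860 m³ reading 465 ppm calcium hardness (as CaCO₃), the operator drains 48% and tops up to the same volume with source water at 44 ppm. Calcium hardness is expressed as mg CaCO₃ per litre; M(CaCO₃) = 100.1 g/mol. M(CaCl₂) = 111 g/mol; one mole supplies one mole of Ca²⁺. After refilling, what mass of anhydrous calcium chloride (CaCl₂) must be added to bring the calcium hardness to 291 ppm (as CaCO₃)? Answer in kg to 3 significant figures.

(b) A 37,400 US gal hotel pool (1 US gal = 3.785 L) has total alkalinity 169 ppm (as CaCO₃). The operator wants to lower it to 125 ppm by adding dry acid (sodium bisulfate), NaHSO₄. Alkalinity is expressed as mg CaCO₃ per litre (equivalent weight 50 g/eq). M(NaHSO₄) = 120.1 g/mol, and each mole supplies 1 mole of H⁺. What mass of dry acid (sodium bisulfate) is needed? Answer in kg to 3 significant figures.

(a) 57.9 kg; (b) 15.0 kg

(a) Volume: 1860 m³ = 1,860,000 L.
(a) After draining 48% and refilling: 465 × 0.52 + 44 × 0.48 = 262.92 ppm.
(a) Deficit to target: 291 − 262.92 = 28.08 mg/L.
(a) As CaCO₃: 28.08 mg/L × 1,860,000 L = 52,230 g; ÷ 100.1 = 521.8 mol Ca²⁺.
(a) Mass: 521.8 × 111 = 57,920 g.

(b) Volume: 37,400 US gal × 3.785 L/gal = 141,559 L.
(b) Alkalinity to neutralize: (169 − 125) = 44 mg/L as CaCO₃ × 141,559 L = 6229 g as CaCO₃.
(b) Equivalents of H⁺ required: 6229 ÷ 50 g/eq = 124.6 eq = 124.6 mol NaHSO₄.
(b) Mass of NaHSO₄: 124.6 × 120.1 = 14,960 g.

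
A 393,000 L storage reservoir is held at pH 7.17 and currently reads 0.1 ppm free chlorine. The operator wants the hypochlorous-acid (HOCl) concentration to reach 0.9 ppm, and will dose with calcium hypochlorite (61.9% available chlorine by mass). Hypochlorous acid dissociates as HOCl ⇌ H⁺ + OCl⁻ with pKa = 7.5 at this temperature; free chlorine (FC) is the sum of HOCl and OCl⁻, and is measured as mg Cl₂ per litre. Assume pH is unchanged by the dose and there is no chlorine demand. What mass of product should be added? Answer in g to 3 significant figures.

775 g

[OCl⁻]/[HOCl] = 10^(pH − pKa) = 10^(7.17 − 7.5) = 0.4677; fraction as HOCl = 1/(1 + 0.4677) = 0.6813.
Free chlorine required for 0.9 ppm HOCl: 0.9 / 0.6813 = 1.321 ppm.
FC to add: 1.321 − 0.1 = 1.221 mg/L as Cl₂.
Cl₂ equivalent: 1.221 mg/L × 393,000 L = 479.8 g.
Product at 61.9% available Cl: 479.8 / 0.619 = 775.2 g.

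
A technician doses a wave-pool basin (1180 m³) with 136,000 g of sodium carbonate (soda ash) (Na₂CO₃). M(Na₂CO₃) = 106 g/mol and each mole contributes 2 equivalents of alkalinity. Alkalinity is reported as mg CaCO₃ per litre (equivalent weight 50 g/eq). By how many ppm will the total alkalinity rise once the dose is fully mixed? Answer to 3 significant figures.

109 ppm

Volume: 1180 m³ = 1,180,000 L.
Moles of Na₂CO₃: 136,000 g ÷ 106 g/mol = 1283 mol → 2566 eq of alkalinity.
As CaCO₃: 2566 eq × 50 g/eq = 128,300 g.
Rise: 128,300 g / 1,180,000 L × 1000 = 108.7 mg/L.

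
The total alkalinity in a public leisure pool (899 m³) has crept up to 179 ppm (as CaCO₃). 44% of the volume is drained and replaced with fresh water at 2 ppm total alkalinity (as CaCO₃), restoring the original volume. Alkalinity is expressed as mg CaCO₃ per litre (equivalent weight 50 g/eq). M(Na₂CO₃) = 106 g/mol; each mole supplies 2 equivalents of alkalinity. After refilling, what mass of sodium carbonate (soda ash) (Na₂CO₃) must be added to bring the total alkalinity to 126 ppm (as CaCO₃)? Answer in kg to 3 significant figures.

23.7 kg

Volume: 899 m³ = 899,000 L.
After draining 44% and refilling: 179 × 0.56 + 2 × 0.44 = 101.12 ppm.
Deficit to target: 126 − 101.12 = 24.88 mg/L.
As CaCO₃: 24.88 mg/L × 899,000 L = 22,370 g; ÷ 50 g/eq ÷ 2 = 223.7 mol Na₂CO₃.
Mass: 223.7 × 106 = 23,710 g.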